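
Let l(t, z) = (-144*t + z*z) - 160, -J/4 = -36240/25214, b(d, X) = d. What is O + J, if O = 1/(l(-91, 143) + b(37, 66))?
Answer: 2423019007/421452010 ≈ 5.7492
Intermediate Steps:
J = 72480/12607 (J = -(-144960)/25214 = -4*(-18120/12607) = 72480/12607 ≈ 5.7492)
l(t, z) = -160 + z² - 144*t (l(t, z) = (-144*t + z²) - 160 = (z² - 144*t) - 160 = -160 + z² - 144*t)
O = 1/33430 (O = 1/((-160 + 143² - 144*(-91)) + 37) = 1/((-160 + 20449 + 13104) + 37) = 1/(33393 + 37) = 1/33430 ≈ 2.9913e-5)
O + J = 1/33430 + 72480/12607 = 2423019007/421452010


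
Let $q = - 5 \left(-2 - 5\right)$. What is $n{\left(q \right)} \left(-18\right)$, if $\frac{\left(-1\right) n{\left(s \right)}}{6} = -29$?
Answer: $-3132$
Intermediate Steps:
$q = 35$ ($q = \left(-5\right) \left(-7\right) = 35$)
$n{\left(s \right)} = 174$ ($n{\left(s \right)} = \left(-6\right) \left(-29\right) = 174$)
$n{\left(q \right)} \left(-18\right) = 174 \left(-18\right) = -3132$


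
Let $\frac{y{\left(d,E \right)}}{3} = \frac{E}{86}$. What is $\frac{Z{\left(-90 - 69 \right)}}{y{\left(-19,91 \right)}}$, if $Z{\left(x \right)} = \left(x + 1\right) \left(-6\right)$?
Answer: $\frac{27176}{91} \approx 298.64$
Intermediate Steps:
$Z{\left(x \right)} = -6 - 6 x$ ($Z{\left(x \right)} = \left(1 + x\right) \left(-6\right) = -6 - 6 x$)
$y{\left(d,E \right)} = \frac{3 E}{86}$ ($y{\left(d,E \right)} = 3 \frac{E}{86} = \frac{3 E}{86}$)
$\frac{Z{\left(-90 - 69 \right)}}{y{\left(-19,91 \right)}} = \frac{-6 - 6 \left(-90 - 69\right)}{\frac{3}{86} \cdot 91} = \frac{-6 - 6 \left(-90 - 69\right)}{\frac{273}{86}} = \left(-6 - -954\right) \frac{86}{273} = \left(-6 + 954\right) \frac{86}{273} = 948 \cdot \frac{86}{273} = \frac{27176}{91}$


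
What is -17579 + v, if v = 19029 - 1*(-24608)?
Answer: 26058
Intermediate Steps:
v = 43637 (v = 19029 + 24608 = 43637)
-17579 + v = -17579 + 43637 = 26058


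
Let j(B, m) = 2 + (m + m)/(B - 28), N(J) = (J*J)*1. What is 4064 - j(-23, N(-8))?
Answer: 207290/51 ≈ 4064.5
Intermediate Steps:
N(J) = J**2 (N(J) = J**2*1 = J**2)
j(B, m) = 2 + 2*m/(-28 + B) (j(B, m) = 2 + (2*m)/(-28 + B) = 2 + 2*m/(-28 + B))
4064 - j(-23, N(-8)) = 4064 - 2*(-28 - 23 + (-8)**2)/(-28 - 23) = 4064 - 2*(-28 - 23 + 64)/(-51) = 4064 - 2*(-1)*13/51 = 4064 - 1*(-26/51) = 4064 + 26/51 = 207290/51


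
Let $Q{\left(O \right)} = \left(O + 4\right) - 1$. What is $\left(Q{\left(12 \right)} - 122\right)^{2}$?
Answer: $11449$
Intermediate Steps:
$Q{\left(O \right)} = 3 + O$ ($Q{\left(O \right)} = \left(4 + O\right) - 1 = 3 + O$)
$\left(Q{\left(12 \right)} - 122\right)^{2} = \left(\left(3 + 12\right) - 122\right)^{2} = \left(15 - 122\right)^{2} = \left(-107\right)^{2} = 11449$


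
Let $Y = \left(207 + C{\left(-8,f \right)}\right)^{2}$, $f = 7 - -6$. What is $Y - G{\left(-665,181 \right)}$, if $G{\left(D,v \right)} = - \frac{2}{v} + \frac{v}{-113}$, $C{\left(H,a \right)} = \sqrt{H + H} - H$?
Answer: $\frac{945145664}{20453} + 1720 i \approx 46211.0 + 1720.0 i$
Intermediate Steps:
$f = 13$ ($f = 7 + 6 = 13$)
$C{\left(H,a \right)} = - H + \sqrt{2} \sqrt{H}$ ($C{\left(H,a \right)} = \sqrt{2 H} - H = \sqrt{2} \sqrt{H} - H = - H + \sqrt{2} \sqrt{H}$)
$G{\left(D,v \right)} = - \frac{2}{v} - \frac{v}{113}$ ($G{\left(D,v \right)} = - \frac{2}{v} + v \left(- \frac{1}{113}\right) = - \frac{2}{v} - \frac{v}{113}$)
$Y = \left(215 + 4 i\right)^{2}$ ($Y = \left(207 + \left(\left(-1\right) \left(-8\right) + \sqrt{2} \sqrt{-8}\right)\right)^{2} = \left(207 + \left(8 + \sqrt{2} \cdot 2 i \sqrt{2}\right)\right)^{2} = \left(207 + \left(8 + 4 i\right)\right)^{2} = \left(215 + 4 i\right)^{2} \approx 46209.0 + 1720.0 i$)
$Y - G{\left(-665,181 \right)} = \left(46209 + 1720 i\right) - \left(- \frac{2}{181} - \frac{181}{113}\right) = \left(46209 + 1720 i\right) - - \frac{32987}{20453} = \left(46209 + 1720 i\right) + \frac{32987}{20453} = \frac{945145664}{20453} + 1720 i$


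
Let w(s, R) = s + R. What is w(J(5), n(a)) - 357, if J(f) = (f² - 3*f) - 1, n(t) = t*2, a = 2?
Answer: -344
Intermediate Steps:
n(t) = 2*t
J(f) = -1 + f² - 3*f
w(s, R) = R + s
w(J(5), n(a)) - 357 = (2*2 + (-1 + 5² - 3*5)) - 357 = (4 + (-1 + 25 - 15)) - 357 = (4 + 9) - 357 = 13 - 357 = -344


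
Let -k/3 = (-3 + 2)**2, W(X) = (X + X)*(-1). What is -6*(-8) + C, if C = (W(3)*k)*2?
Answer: 84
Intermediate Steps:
W(X) = -2*X (W(X) = (2*X)*(-1) = -2*X)
k = -3 (k = -3*(-3 + 2)**2 = -3*(-1)**2 = -3*1 = -3)
C = 36 (C = (-2*3*(-3))*2 = -6*(-3)*2 = 18*2 = 36)
-6*(-8) + C = -6*(-8) + 36 = 48 + 36 = 84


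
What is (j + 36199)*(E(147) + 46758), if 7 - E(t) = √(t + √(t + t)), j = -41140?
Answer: -231065865 + 4941*√(147 + 7*√6) ≈ -2.3100e+8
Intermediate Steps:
E(t) = 7 - √(t + √2*√t) (E(t) = 7 - √(t + √(t + t)) = 7 - √(t + √(2*t)) = 7 - √(t + √2*√t))
(j + 36199)*(E(147) + 46758) = (-41140 + 36199)*((7 - √(147 + √2*√147)) + 46758) = -4941*((7 - √(147 + √2*(7*√3))) + 46758) = -4941*((7 - √(147 + 7*√6)) + 46758) = -4941*(46765 - √(147 + 7*√6)) = -231065865 + 4941*√(147 + 7*√6)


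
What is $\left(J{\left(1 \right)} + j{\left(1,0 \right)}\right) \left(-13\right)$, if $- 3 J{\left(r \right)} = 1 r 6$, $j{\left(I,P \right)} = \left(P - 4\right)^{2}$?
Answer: $-182$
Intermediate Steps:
$j{\left(I,P \right)} = \left(-4 + P\right)^{2}$
$J{\left(r \right)} = - 2 r$ ($J{\left(r \right)} = - \frac{1 r 6}{3} = - \frac{r 6}{3} = - \frac{6 r}{3} = - 2 r$)
$\left(J{\left(1 \right)} + j{\left(1,0 \right)}\right) \left(-13\right) = \left(\left(-2\right) 1 + \left(-4 + 0\right)^{2}\right) \left(-13\right) = \left(-2 + \left(-4\right)^{2}\right) \left(-13\right) = \left(-2 + 16\right) \left(-13\right) = 14 \left(-13\right) = -182$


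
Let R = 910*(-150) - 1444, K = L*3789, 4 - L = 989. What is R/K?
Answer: 137944/3732165 ≈ 0.036961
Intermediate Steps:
L = -985 (L = 4 - 1*989 = 4 - 989 = -985)
K = -3732165 (K = -985*3789 = -3732165)
R = -137944 (R = -136500 - 1444 = -137944)
R/K = -137944/(-3732165) = -137944*(-1/3732165) = 137944/3732165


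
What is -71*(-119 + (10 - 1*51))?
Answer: 11360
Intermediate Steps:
-71*(-119 + (10 - 1*51)) = -71*(-119 + (10 - 51)) = -71*(-119 - 41) = -71*(-160) = 11360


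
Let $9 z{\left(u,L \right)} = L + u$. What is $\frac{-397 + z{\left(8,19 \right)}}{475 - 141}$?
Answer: $- \frac{197}{167} \approx -1.1796$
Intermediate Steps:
$z{\left(u,L \right)} = \frac{L}{9} + \frac{u}{9}$ ($z{\left(u,L \right)} = \frac{L + u}{9} = \frac{L}{9} + \frac{u}{9}$)
$\frac{-397 + z{\left(8,19 \right)}}{475 - 141} = \frac{-397 + \left(\frac{1}{9} \cdot 19 + \frac{1}{9} \cdot 8\right)}{475 - 141} = \frac{-397 + \left(\frac{19}{9} + \frac{8}{9}\right)}{334} = \left(-397 + 3\right) \frac{1}{334} = \left(-394\right) \frac{1}{334} = - \frac{197}{167}$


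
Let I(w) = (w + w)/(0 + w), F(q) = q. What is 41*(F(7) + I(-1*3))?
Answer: 369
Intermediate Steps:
I(w) = 2 (I(w) = (2*w)/w = 2)
41*(F(7) + I(-1*3)) = 41*(7 + 2) = 41*9 = 369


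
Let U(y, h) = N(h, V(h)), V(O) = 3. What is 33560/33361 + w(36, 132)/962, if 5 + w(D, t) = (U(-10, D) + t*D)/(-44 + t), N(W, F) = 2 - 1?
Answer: 2984941353/2824208816 ≈ 1.0569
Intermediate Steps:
N(W, F) = 1
U(y, h) = 1
w(D, t) = -5 + (1 + D*t)/(-44 + t) (w(D, t) = -5 + (1 + t*D)/(-44 + t) = -5 + (1 + D*t)/(-44 + t))
33560/33361 + w(36, 132)/962 = 33560/33361 + ((221 - 5*132 + 36*132)/(-44 + 132))/962 = 33560*(1/33361) + ((221 - 660 + 4752)/88)*(1/962) = 33560/33361 + ((1/88)*4313)*(1/962) = 33560/33361 + (4313/88)*(1/962) = 33560/33361 + 4313/84656 = 2984941353/2824208816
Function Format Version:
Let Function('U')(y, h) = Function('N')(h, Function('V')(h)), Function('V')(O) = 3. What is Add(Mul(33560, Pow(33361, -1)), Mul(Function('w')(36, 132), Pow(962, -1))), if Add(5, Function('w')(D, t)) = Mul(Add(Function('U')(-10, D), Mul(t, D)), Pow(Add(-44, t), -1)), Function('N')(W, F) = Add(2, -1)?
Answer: Rational(2984941353, 2824208816) ≈ 1.0569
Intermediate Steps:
Function('N')(W, F) = 1
Function('U')(y, h) = 1
Function('w')(D, t) = Add(-5, Mul(Pow(Add(-44, t), -1), Add(1, Mul(D, t)))) (Function('w')(D, t) = Add(-5, Mul(Add(1, Mul(t, D)), Pow(Add(-44, t), -1))) = Add(-5, Mul(Add(1, Mul(D, t)), Pow(Add(-44, t), -1))) = Add(-5, Mul(Pow(Add(-44, t), -1), Add(1, Mul(D, t)))))
Add(Mul(33560, Pow(33361, -1)), Mul(Function('w')(36, 132), Pow(962, -1))) = Add(Mul(33560, Pow(33361, -1)), Mul(Mul(Pow(Add(-44, 132), -1), Add(221, Mul(-5, 132), Mul(36, 132))), Pow(962, -1))) = Add(Mul(33560, Rational(1, 33361)), Mul(Mul(Pow(88, -1), Add(221, -660, 4752)), Rational(1, 962))) = Add(Rational(33560, 33361), Mul(Mul(Rational(1, 88), 4313), Rational(1, 962))) = Add(Rational(33560, 33361), Mul(Rational(4313, 88), Rational(1, 962))) = Add(Rational(33560, 33361), Rational(4313, 84656)) = Rational(2984941353, 2824208816)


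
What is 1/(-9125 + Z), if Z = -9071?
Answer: -1/18196 ≈ -5.4957e-5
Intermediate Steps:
1/(-9125 + Z) = 1/(-9125 - 9071) = 1/(-18196) = -1/18196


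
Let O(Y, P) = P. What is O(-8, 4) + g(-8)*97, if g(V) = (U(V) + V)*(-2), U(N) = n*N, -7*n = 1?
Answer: 9340/7 ≈ 1334.3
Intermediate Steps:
n = -⅐ (n = -⅐*1 = -⅐ ≈ -0.14286)
U(N) = -N/7
g(V) = -12*V/7 (g(V) = (-V/7 + V)*(-2) = (6*V/7)*(-2) = -12*V/7)
O(-8, 4) + g(-8)*97 = 4 - 12/7*(-8)*97 = 4 + (96/7)*97 = 4 + 9312/7 = 9340/7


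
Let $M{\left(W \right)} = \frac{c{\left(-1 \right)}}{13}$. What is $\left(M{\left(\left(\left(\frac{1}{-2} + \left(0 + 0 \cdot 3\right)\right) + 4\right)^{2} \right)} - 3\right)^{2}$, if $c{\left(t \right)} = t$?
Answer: $\frac{1600}{169} \approx 9.4675$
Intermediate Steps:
$M{\left(W \right)} = - \frac{1}{13}$
$\left(M{\left(\left(\left(\frac{1}{-2} + \left(0 + 0 \cdot 3\right)\right) + 4\right)^{2} \right)} - 3\right)^{2} = \left(- \frac{1}{13} - 3\right)^{2} = \left(- \frac{40}{13}\right)^{2} = \frac{1600}{169}$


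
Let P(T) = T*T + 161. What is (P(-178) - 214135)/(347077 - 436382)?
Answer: 36458/17861 ≈ 2.0412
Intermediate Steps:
P(T) = 161 + T² (P(T) = T² + 161 = 161 + T²)
(P(-178) - 214135)/(347077 - 436382) = ((161 + (-178)²) - 214135)/(347077 - 436382) = ((161 + 31684) - 214135)/(-89305) = (31845 - 214135)*(-1/89305) = -182290*(-1/89305) = 36458/17861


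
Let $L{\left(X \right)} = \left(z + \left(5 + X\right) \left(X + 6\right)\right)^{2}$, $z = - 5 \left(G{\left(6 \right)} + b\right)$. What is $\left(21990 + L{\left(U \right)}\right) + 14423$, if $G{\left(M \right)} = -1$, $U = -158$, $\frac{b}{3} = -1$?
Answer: $541808589$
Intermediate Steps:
$b = -3$ ($b = 3 \left(-1\right) = -3$)
$z = 20$ ($z = - 5 \left(-1 - 3\right) = \left(-5\right) \left(-4\right) = 20$)
$L{\left(X \right)} = \left(20 + \left(5 + X\right) \left(6 + X\right)\right)^{2}$ ($L{\left(X \right)} = \left(20 + \left(5 + X\right) \left(X + 6\right)\right)^{2} = \left(20 + \left(5 + X\right) \left(6 + X\right)\right)^{2}$)
$\left(21990 + L{\left(U \right)}\right) + 14423 = \left(21990 + \left(50 + \left(-158\right)^{2} + 11 \left(-158\right)\right)^{2}\right) + 14423 = \left(21990 + \left(50 + 24964 - 1738\right)^{2}\right) + 14423 = \left(21990 + 23276^{2}\right) + 14423 = \left(21990 + 541772176\right) + 14423 = 541794166 + 14423 = 541808589$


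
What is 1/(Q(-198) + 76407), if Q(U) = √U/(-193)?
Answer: 948694781/72486922131933 + 193*I*√22/72486922131933 ≈ 1.3088e-5 + 1.2488e-11*I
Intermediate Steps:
Q(U) = -√U/193
1/(Q(-198) + 76407) = 1/(-3*I*√22/193 + 76407) = 1/(76407 - 3*I*√22/193)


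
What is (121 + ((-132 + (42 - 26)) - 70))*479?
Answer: -31135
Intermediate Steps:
(121 + ((-132 + (42 - 26)) - 70))*479 = (121 + ((-132 + 16) - 70))*479 = (121 + (-116 - 70))*479 = (121 - 186)*479 = -65*479 = -31135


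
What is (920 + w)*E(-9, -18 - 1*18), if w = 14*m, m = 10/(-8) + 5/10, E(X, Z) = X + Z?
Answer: -81855/2 ≈ -40928.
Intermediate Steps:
m = -¾ (m = 10*(-⅛) + 5*(⅒) = -5/4 + ½ = -¾ ≈ -0.75000)
w = -21/2 (w = 14*(-¾) = -21/2 ≈ -10.500)
(920 + w)*E(-9, -18 - 1*18) = (920 - 21/2)*(-9 + (-18 - 1*18)) = 1819*(-9 + (-18 - 18))/2 = 1819*(-9 - 36)/2 = (1819/2)*(-45) = -81855/2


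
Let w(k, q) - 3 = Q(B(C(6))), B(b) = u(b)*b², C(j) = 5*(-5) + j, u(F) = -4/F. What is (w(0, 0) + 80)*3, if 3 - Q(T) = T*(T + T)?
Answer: -34398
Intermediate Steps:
C(j) = -25 + j
B(b) = -4*b (B(b) = (-4/b)*b² = -4*b)
Q(T) = 3 - 2*T² (Q(T) = 3 - T*(T + T) = 3 - T*2*T = 3 - 2*T²)
w(k, q) = -11546 (w(k, q) = 3 + (3 - 2*16*(-25 + 6)²) = 3 + (3 - 2*(-4*(-19))²) = 3 + (3 - 2*76²) = 3 + (3 - 2*5776) = 3 + (3 - 11552) = 3 - 11549 = -11546)
(w(0, 0) + 80)*3 = (-11546 + 80)*3 = -11466*3 = -34398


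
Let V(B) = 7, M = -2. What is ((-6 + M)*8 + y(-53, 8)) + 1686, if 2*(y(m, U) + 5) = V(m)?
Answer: 3241/2 ≈ 1620.5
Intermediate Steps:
y(m, U) = -3/2 (y(m, U) = -5 + (½)*7 = -5 + 7/2 = -3/2)
((-6 + M)*8 + y(-53, 8)) + 1686 = ((-6 - 2)*8 - 3/2) + 1686 = (-8*8 - 3/2) + 1686 = (-64 - 3/2) + 1686 = -131/2 + 1686 = 3241/2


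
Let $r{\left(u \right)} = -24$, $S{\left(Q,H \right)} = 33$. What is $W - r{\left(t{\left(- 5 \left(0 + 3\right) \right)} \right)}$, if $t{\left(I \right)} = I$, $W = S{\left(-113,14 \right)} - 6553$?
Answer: $-6496$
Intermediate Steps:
$W = -6520$ ($W = 33 - 6553 = -6520$)
$W - r{\left(t{\left(- 5 \left(0 + 3\right) \right)} \right)} = -6520 - -24 = -6520 + 24 = -6496$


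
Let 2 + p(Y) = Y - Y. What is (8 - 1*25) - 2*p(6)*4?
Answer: -1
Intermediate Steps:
p(Y) = -2 (p(Y) = -2 + (Y - Y) = -2 + 0 = -2)
(8 - 1*25) - 2*p(6)*4 = (8 - 1*25) - (-4)*4 = (8 - 25) - 2*(-8) = -17 + 16 = -1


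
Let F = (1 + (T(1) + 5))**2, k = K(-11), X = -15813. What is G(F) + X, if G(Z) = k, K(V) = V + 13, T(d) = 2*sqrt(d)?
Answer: -15811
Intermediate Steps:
K(V) = 13 + V
k = 2 (k = 13 - 11 = 2)
F = 64 (F = (1 + (2*sqrt(1) + 5))**2 = (1 + (2*1 + 5))**2 = (1 + (2 + 5))**2 = (1 + 7)**2 = 8**2 = 64)
G(Z) = 2
G(F) + X = 2 - 15813 = -15811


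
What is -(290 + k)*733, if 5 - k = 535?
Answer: 175920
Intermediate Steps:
k = -530 (k = 5 - 1*535 = 5 - 535 = -530)
-(290 + k)*733 = -(290 - 530)*733 = -(-240)*733 = -1*(-175920) = 175920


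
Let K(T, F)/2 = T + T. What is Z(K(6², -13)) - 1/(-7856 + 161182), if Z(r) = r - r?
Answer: -1/153326 ≈ -6.5221e-6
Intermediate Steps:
K(T, F) = 4*T (K(T, F) = 2*(T + T) = 2*(2*T) = 4*T)
Z(r) = 0
Z(K(6², -13)) - 1/(-7856 + 161182) = 0 - 1/(-7856 + 161182) = 0 - 1/153326 = -1/153326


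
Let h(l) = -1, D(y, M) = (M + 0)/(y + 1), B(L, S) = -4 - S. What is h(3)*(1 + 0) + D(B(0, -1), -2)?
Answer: 0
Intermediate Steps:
D(y, M) = M/(1 + y)
h(3)*(1 + 0) + D(B(0, -1), -2) = -(1 + 0) - 2/(1 + (-4 - 1*(-1))) = -1*1 - 2/(1 + (-4 + 1)) = -1 - 2/(1 - 3) = -1 - 2/(-2) = -1 - 2*(-½) = -1 + 1 = 0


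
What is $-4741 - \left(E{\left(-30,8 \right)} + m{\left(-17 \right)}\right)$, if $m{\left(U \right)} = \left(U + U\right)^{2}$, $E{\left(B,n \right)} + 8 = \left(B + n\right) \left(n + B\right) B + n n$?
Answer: $8567$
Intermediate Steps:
$E{\left(B,n \right)} = -8 + n^{2} + B \left(B + n\right)^{2}$ ($E{\left(B,n \right)} = -8 + \left(\left(B + n\right) \left(n + B\right) B + n n\right) = -8 + \left(\left(B + n\right) \left(B + n\right) B + n^{2}\right) = -8 + \left(\left(B + n\right)^{2} B + n^{2}\right) = -8 + \left(B \left(B + n\right)^{2} + n^{2}\right) = -8 + \left(n^{2} + B \left(B + n\right)^{2}\right) = -8 + n^{2} + B \left(B + n\right)^{2}$)
$m{\left(U \right)} = 4 U^{2}$ ($m{\left(U \right)} = \left(2 U\right)^{2} = 4 U^{2}$)
$-4741 - \left(E{\left(-30,8 \right)} + m{\left(-17 \right)}\right) = -4741 - \left(\left(-8 + 8^{2} - 30 \left(-30 + 8\right)^{2}\right) + 4 \left(-17\right)^{2}\right) = -4741 - \left(\left(-8 + 64 - 30 \left(-22\right)^{2}\right) + 4 \cdot 289\right) = -4741 - \left(\left(-8 + 64 - 14520\right) + 1156\right) = -4741 - \left(-14464 + 1156\right) = -4741 - -13308 = -4741 + 13308 = 8567$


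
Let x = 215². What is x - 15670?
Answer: 30555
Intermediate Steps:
x = 46225
x - 15670 = 46225 - 15670 = 30555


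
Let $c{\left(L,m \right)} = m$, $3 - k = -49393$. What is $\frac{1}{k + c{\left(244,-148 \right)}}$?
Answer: $\frac{1}{49248} \approx 2.0305 \cdot 10^{-5}$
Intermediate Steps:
$k = 49396$ ($k = 3 - -49393 = 3 + 49393 = 49396$)
$\frac{1}{k + c{\left(244,-148 \right)}} = \frac{1}{49396 - 148} = \frac{1}{49248}$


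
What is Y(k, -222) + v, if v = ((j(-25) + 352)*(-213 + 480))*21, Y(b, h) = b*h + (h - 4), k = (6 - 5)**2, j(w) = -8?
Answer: 1928360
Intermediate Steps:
k = 1 (k = 1**2 = 1)
Y(b, h) = -4 + h + b*h (Y(b, h) = b*h + (-4 + h) = -4 + h + b*h)
v = 1928808 (v = ((-8 + 352)*(-213 + 480))*21 = (344*267)*21 = 91848*21 = 1928808)
Y(k, -222) + v = (-4 - 222 + 1*(-222)) + 1928808 = (-4 - 222 - 222) + 1928808 = -448 + 1928808 = 1928360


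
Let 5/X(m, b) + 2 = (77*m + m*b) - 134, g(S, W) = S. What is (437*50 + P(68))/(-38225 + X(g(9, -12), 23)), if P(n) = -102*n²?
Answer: 343645672/29203895 ≈ 11.767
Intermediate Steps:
X(m, b) = 5/(-136 + 77*m + b*m) (X(m, b) = 5/(-2 + ((77*m + m*b) - 134)) = 5/(-2 + ((77*m + b*m) - 134)) = 5/(-2 + (-134 + 77*m + b*m)) = 5/(-136 + 77*m + b*m))
(437*50 + P(68))/(-38225 + X(g(9, -12), 23)) = (437*50 - 102*68²)/(-38225 + 5/(-136 + 77*9 + 23*9)) = (21850 - 102*4624)/(-38225 + 5/(-136 + 693 + 207)) = (21850 - 471648)/(-38225 + 5/764) = -449798/(-38225 + 5*(1/764)) = -449798/(-38225 + 5/764) = -449798/(-29203895/764) = -449798*(-764/29203895) = 343645672/29203895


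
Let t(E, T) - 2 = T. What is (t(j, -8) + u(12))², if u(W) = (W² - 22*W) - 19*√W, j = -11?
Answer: 20208 + 9576*√3 ≈ 36794.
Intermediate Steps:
t(E, T) = 2 + T
u(W) = W² - 22*W - 19*√W
(t(j, -8) + u(12))² = ((2 - 8) + (12² - 22*12 - 38*√3))² = (-6 + (144 - 264 - 38*√3))² = (-6 + (-120 - 38*√3))² = (-126 - 38*√3)²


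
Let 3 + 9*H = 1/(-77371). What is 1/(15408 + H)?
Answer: 696339/10728959198 ≈ 6.4903e-5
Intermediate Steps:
H = -232114/696339 (H = -⅓ + (⅑)/(-77371) = -⅓ + (⅑)*(-1/77371) = -⅓ - 1/696339 = -232114/696339 ≈ -0.33333)
1/(15408 + H) = 1/(15408 - 232114/696339) = 1/(10728959198/696339) = 696339/10728959198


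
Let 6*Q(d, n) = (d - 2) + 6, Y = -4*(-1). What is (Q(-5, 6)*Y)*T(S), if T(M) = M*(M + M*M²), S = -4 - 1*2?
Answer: -888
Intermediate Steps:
S = -6 (S = -4 - 2 = -6)
Y = 4
T(M) = M*(M + M³)
Q(d, n) = ⅔ + d/6 (Q(d, n) = ((d - 2) + 6)/6 = ((-2 + d) + 6)/6 = (4 + d)/6 = ⅔ + d/6)
(Q(-5, 6)*Y)*T(S) = ((⅔ + (⅙)*(-5))*4)*((-6)² + (-6)⁴) = ((⅔ - ⅚)*4)*(36 + 1296) = -⅙*4*1332 = -⅔*1332 = -888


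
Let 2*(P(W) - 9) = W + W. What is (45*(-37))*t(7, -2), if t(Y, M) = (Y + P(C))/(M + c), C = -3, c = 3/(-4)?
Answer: 86580/11 ≈ 7870.9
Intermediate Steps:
c = -3/4 (c = 3*(-1/4) = -3/4 ≈ -0.75000)
P(W) = 9 + W (P(W) = 9 + (W + W)/2 = 9 + (2*W)/2 = 9 + W)
t(Y, M) = (6 + Y)/(-3/4 + M) (t(Y, M) = (Y + (9 - 3))/(M - 3/4) = (Y + 6)/(-3/4 + M) = (6 + Y)/(-3/4 + M))
(45*(-37))*t(7, -2) = (45*(-37))*(4*(6 + 7)/(-3 + 4*(-2))) = -6660*13/(-3 - 8) = -6660*13/(-11) = -6660*(-1)*13/11 = -1665*(-52/11) = 86580/11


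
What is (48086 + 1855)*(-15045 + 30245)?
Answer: 759103200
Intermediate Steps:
(48086 + 1855)*(-15045 + 30245) = 49941*15200 = 759103200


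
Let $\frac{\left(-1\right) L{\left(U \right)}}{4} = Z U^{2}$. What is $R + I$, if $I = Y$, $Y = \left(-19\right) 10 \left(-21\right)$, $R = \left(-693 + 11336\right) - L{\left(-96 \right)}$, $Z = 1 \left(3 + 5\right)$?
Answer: $309545$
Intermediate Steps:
$Z = 8$ ($Z = 1 \cdot 8 = 8$)
$L{\left(U \right)} = - 32 U^{2}$ ($L{\left(U \right)} = - 4 \cdot 8 U^{2} = - 32 U^{2}$)
$R = 305555$ ($R = \left(-693 + 11336\right) - - 32 \left(-96\right)^{2} = 10643 - \left(-32\right) 9216 = 10643 - -294912 = 10643 + 294912 = 305555$)
$Y = 3990$ ($Y = \left(-190\right) \left(-21\right) = 3990$)
$I = 3990$
$R + I = 305555 + 3990 = 309545$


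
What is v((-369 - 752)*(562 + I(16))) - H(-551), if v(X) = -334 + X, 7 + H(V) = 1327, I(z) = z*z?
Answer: -918632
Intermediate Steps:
I(z) = z**2
H(V) = 1320 (H(V) = -7 + 1327 = 1320)
v((-369 - 752)*(562 + I(16))) - H(-551) = (-334 + (-369 - 752)*(562 + 16**2)) - 1*1320 = (-334 - 1121*(562 + 256)) - 1320 = (-334 - 1121*818) - 1320 = (-334 - 916978) - 1320 = -917312 - 1320 = -918632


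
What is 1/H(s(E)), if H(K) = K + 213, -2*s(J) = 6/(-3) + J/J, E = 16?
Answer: 2/427 ≈ 0.0046838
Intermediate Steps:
s(J) = ½ (s(J) = -(6/(-3) + J/J)/2 = -(6*(-⅓) + 1)/2 = -(-2 + 1)/2 = -½*(-1) = ½)
H(K) = 213 + K
1/H(s(E)) = 1/(213 + ½) = 1/(427/2) = 2/427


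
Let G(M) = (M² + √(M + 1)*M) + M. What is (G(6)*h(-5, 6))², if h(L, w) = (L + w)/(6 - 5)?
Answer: 2016 + 504*√7 ≈ 3349.5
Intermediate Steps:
G(M) = M + M² + M*√(1 + M) (G(M) = (M² + √(1 + M)*M) + M = (M² + M*√(1 + M)) + M = M + M² + M*√(1 + M))
h(L, w) = L + w (h(L, w) = (L + w)/1 = (L + w)*1 = L + w)
(G(6)*h(-5, 6))² = ((6*(1 + 6 + √(1 + 6)))*(-5 + 6))² = ((6*(1 + 6 + √7))*1)² = ((6*(7 + √7))*1)² = ((42 + 6*√7)*1)² = (42 + 6*√7)²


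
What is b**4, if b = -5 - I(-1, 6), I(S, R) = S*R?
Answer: 1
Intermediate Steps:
I(S, R) = R*S
b = 1 (b = -5 - 6*(-1) = -5 - 1*(-6) = -5 + 6 = 1)
b**4 = 1**4 = 1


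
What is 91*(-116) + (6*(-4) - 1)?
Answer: -10581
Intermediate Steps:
91*(-116) + (6*(-4) - 1) = -10556 + (-24 - 1) = -10556 - 25 = -10581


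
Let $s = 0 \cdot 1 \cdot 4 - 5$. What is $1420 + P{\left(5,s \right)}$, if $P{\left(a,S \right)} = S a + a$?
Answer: $1400$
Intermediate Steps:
$s = -5$ ($s = 0 \cdot 4 - 5 = 0 - 5 = -5$)
$P{\left(a,S \right)} = a + S a$
$1420 + P{\left(5,s \right)} = 1420 + 5 \left(1 - 5\right) = 1420 + 5 \left(-4\right) = 1420 - 20 = 1400$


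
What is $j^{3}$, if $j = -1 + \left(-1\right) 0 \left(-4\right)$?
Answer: $-1$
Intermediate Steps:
$j = -1$ ($j = -1 + 0 \left(-4\right) = -1 + 0 = -1$)
$j^{3} = \left(-1\right)^{3} = -1$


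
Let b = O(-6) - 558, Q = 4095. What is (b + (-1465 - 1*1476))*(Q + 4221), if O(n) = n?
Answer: -29147580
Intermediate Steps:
b = -564 (b = -6 - 558 = -564)
(b + (-1465 - 1*1476))*(Q + 4221) = (-564 + (-1465 - 1*1476))*(4095 + 4221) = (-564 + (-1465 - 1476))*8316 = (-564 - 2941)*8316 = -3505*8316 = -29147580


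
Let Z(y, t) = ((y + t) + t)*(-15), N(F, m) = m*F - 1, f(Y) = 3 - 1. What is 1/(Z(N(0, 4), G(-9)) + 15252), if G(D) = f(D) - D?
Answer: 1/14937 ≈ 6.6948e-5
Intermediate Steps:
f(Y) = 2
N(F, m) = -1 + F*m (N(F, m) = F*m - 1 = -1 + F*m)
G(D) = 2 - D
Z(y, t) = -30*t - 15*y (Z(y, t) = ((t + y) + t)*(-15) = (y + 2*t)*(-15) = -30*t - 15*y)
1/(Z(N(0, 4), G(-9)) + 15252) = 1/((-30*(2 - 1*(-9)) - 15*(-1 + 0*4)) + 15252) = 1/((-30*(2 + 9) - 15*(-1 + 0)) + 15252) = 1/((-30*11 - 15*(-1)) + 15252) = 1/((-330 + 15) + 15252) = 1/(-315 + 15252) = 1/14937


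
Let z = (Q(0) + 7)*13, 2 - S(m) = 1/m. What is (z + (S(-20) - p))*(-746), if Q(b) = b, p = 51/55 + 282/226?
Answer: -842663323/12430 ≈ -67793.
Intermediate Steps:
p = 13518/6215 (p = 51*(1/55) + 282*(1/226) = 51/55 + 141/113 = 13518/6215 ≈ 2.1751)
S(m) = 2 - 1/m
z = 91 (z = (0 + 7)*13 = 7*13 = 91)
(z + (S(-20) - p))*(-746) = (91 + ((2 - 1/(-20)) - 1*13518/6215))*(-746) = (91 + ((2 - 1*(-1/20)) - 13518/6215))*(-746) = (91 + ((2 + 1/20) - 13518/6215))*(-746) = (91 + (41/20 - 13518/6215))*(-746) = (91 - 3109/24860)*(-746) = (2259151/24860)*(-746) = -842663323/12430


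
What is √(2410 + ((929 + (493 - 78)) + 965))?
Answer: 11*√39 ≈ 68.695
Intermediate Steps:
√(2410 + ((929 + (493 - 78)) + 965)) = √(2410 + ((929 + 415) + 965)) = √(2410 + (1344 + 965)) = √(2410 + 2309) = √4719 = 11*√39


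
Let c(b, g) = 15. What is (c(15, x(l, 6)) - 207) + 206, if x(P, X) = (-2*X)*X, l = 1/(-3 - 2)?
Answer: 14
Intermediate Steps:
l = -⅕ (l = 1/(-5) = -⅕ ≈ -0.20000)
x(P, X) = -2*X²
(c(15, x(l, 6)) - 207) + 206 = (15 - 207) + 206 = -192 + 206 = 14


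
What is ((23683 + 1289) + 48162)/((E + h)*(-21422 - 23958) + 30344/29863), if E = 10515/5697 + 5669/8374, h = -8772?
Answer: 8682617948307273/47246491754362707121 ≈ 0.00018377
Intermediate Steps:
E = 40116301/15902226 (E = 10515*(1/5697) + 5669*(1/8374) = 3505/1899 + 5669/8374 = 40116301/15902226 ≈ 2.5227)
((23683 + 1289) + 48162)/((E + h)*(-21422 - 23958) + 30344/29863) = ((23683 + 1289) + 48162)/((40116301/15902226 - 8772)*(-21422 - 23958) + 30344/29863) = (24972 + 48162)/(-139454210171/15902226*(-45380) + 30344*(1/29863)) = 73134/(3164216028779990/7951113 + 30344/29863) = 73134/(94492983508725414242/237444087519) = 73134*(237444087519/94492983508725414242) = 8682617948307273/47246491754362707121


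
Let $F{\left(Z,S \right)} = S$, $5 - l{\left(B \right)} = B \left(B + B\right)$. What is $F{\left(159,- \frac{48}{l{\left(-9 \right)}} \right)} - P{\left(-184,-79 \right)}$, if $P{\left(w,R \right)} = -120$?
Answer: $\frac{18888}{157} \approx 120.31$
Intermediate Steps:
$l{\left(B \right)} = 5 - 2 B^{2}$ ($l{\left(B \right)} = 5 - B \left(B + B\right) = 5 - B 2 B = 5 - 2 B^{2}$)
$F{\left(159,- \frac{48}{l{\left(-9 \right)}} \right)} - P{\left(-184,-79 \right)} = - \frac{48}{5 - 2 \left(-9\right)^{2}} - -120 = - \frac{48}{5 - 162} + 120 = - \frac{48}{-157} + 120 = \left(-48\right) \left(- \frac{1}{157}\right) + 120 = \frac{48}{157} + 120 = \frac{18888}{157}$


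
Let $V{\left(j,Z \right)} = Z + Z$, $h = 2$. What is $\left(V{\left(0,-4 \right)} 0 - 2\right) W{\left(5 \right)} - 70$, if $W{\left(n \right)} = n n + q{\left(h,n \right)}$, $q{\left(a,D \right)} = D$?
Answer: $-130$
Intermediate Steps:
$V{\left(j,Z \right)} = 2 Z$
$W{\left(n \right)} = n + n^{2}$ ($W{\left(n \right)} = n n + n = n^{2} + n = n + n^{2}$)
$\left(V{\left(0,-4 \right)} 0 - 2\right) W{\left(5 \right)} - 70 = \left(2 \left(-4\right) 0 - 2\right) 5 \left(1 + 5\right) - 70 = \left(\left(-8\right) 0 - 2\right) 5 \cdot 6 - 70 = \left(0 - 2\right) 30 - 70 = \left(-2\right) 30 - 70 = -60 - 70 = -130$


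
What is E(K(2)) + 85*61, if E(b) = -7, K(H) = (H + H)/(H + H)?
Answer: 5178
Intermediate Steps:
K(H) = 1 (K(H) = (2*H)/((2*H)) = (2*H)*(1/(2*H)) = 1)
E(K(2)) + 85*61 = -7 + 85*61 = -7 + 5185 = 5178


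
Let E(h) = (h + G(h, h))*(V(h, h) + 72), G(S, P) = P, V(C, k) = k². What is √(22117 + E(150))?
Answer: √6793717 ≈ 2606.5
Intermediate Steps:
E(h) = 2*h*(72 + h²) (E(h) = (h + h)*(h² + 72) = (2*h)*(72 + h²) = 2*h*(72 + h²))
√(22117 + E(150)) = √(22117 + 2*150*(72 + 150²)) = √(22117 + 2*150*(72 + 22500)) = √(22117 + 2*150*22572) = √(22117 + 6771600) = √6793717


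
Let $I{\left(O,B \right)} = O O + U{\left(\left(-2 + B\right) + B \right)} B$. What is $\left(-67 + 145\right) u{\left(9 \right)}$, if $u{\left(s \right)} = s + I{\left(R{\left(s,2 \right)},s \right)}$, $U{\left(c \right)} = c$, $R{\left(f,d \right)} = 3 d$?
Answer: $14742$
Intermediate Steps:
$I{\left(O,B \right)} = O^{2} + B \left(-2 + 2 B\right)$ ($I{\left(O,B \right)} = O O + \left(\left(-2 + B\right) + B\right) B = O^{2} + \left(-2 + 2 B\right) B = O^{2} + B \left(-2 + 2 B\right)$)
$u{\left(s \right)} = 36 + s + 2 s \left(-1 + s\right)$ ($u{\left(s \right)} = s + \left(\left(3 \cdot 2\right)^{2} + 2 s \left(-1 + s\right)\right) = s + \left(6^{2} + 2 s \left(-1 + s\right)\right) = s + \left(36 + 2 s \left(-1 + s\right)\right) = 36 + s + 2 s \left(-1 + s\right)$)
$\left(-67 + 145\right) u{\left(9 \right)} = \left(-67 + 145\right) \left(36 - 9 + 2 \cdot 9^{2}\right) = 78 \left(36 - 9 + 2 \cdot 81\right) = 78 \left(36 - 9 + 162\right) = 78 \cdot 189 = 14742$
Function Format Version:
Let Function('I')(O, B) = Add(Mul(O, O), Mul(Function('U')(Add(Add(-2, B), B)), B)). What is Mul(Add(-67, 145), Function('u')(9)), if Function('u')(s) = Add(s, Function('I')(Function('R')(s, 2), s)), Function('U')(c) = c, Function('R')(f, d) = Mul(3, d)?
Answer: 14742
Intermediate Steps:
Function('I')(O, B) = Add(Pow(O, 2), Mul(B, Add(-2, Mul(2, B)))) (Function('I')(O, B) = Add(Mul(O, O), Mul(Add(Add(-2, B), B), B)) = Add(Pow(O, 2), Mul(Add(-2, Mul(2, B)), B)) = Add(Pow(O, 2), Mul(B, Add(-2, Mul(2, B)))))
Function('u')(s) = Add(36, s, Mul(2, s, Add(-1, s))) (Function('u')(s) = Add(s, Add(Pow(Mul(3, 2), 2), Mul(2, s, Add(-1, s)))) = Add(s, Add(Pow(6, 2), Mul(2, s, Add(-1, s)))) = Add(s, Add(36, Mul(2, s, Add(-1, s)))) = Add(36, s, Mul(2, s, Add(-1, s))))
Mul(Add(-67, 145), Function('u')(9)) = Mul(Add(-67, 145), Add(36, Mul(-1, 9), Mul(2, Pow(9, 2)))) = Mul(78, Add(36, -9, Mul(2, 81))) = Mul(78, Add(36, -9, 162)) = Mul(78, 189) = 14742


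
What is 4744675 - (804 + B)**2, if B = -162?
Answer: 4332511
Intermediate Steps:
4744675 - (804 + B)**2 = 4744675 - (804 - 162)**2 = 4744675 - 1*642**2 = 4744675 - 1*412164 = 4744675 - 412164 = 4332511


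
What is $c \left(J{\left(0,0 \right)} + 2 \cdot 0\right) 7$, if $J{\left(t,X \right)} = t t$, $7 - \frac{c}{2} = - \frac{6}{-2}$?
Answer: $0$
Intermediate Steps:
$c = 8$ ($c = 14 - 2 \left(- \frac{6}{-2}\right) = 14 - 2 \left(\left(-6\right) \left(- \frac{1}{2}\right)\right) = 14 - 6 = 8$)
$J{\left(t,X \right)} = t^{2}$
$c \left(J{\left(0,0 \right)} + 2 \cdot 0\right) 7 = 8 \left(0^{2} + 2 \cdot 0\right) 7 = 8 \left(0 + 0\right) 7 = 8 \cdot 0 \cdot 7 = 0 \cdot 7 = 0$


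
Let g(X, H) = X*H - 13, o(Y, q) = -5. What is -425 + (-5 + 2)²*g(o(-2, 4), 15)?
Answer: -1217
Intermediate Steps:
g(X, H) = -13 + H*X (g(X, H) = H*X - 13 = -13 + H*X)
-425 + (-5 + 2)²*g(o(-2, 4), 15) = -425 + (-5 + 2)²*(-13 + 15*(-5)) = -425 + (-3)²*(-13 - 75) = -425 + 9*(-88) = -425 - 792 = -1217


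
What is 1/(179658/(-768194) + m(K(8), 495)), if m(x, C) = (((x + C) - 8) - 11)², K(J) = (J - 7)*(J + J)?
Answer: 384097/92975966379 ≈ 4.1311e-6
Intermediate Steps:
K(J) = 2*J*(-7 + J) (K(J) = (-7 + J)*(2*J) = 2*J*(-7 + J))
m(x, C) = (-19 + C + x)² (m(x, C) = (((C + x) - 8) - 11)² = ((-8 + C + x) - 11)² = (-19 + C + x)²)
1/(179658/(-768194) + m(K(8), 495)) = 1/(179658/(-768194) + (-19 + 495 + 2*8*(-7 + 8))²) = 1/(179658*(-1/768194) + (-19 + 495 + 2*8*1)²) = 1/(-89829/384097 + (-19 + 495 + 16)²) = 1/(-89829/384097 + 492²) = 1/(-89829/384097 + 242064) = 1/(92975966379/384097) = 384097/92975966379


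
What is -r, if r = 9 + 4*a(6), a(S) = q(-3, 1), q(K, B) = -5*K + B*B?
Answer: -73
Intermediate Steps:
q(K, B) = B² - 5*K (q(K, B) = -5*K + B² = B² - 5*K)
a(S) = 16 (a(S) = 1² - 5*(-3) = 1 + 15 = 16)
r = 73 (r = 9 + 4*16 = 9 + 64 = 73)
-r = -1*73 = -73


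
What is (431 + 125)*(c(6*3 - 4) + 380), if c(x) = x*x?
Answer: 320256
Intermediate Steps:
c(x) = x²
(431 + 125)*(c(6*3 - 4) + 380) = (431 + 125)*((6*3 - 4)² + 380) = 556*((18 - 4)² + 380) = 556*(14² + 380) = 556*(196 + 380) = 556*576 = 320256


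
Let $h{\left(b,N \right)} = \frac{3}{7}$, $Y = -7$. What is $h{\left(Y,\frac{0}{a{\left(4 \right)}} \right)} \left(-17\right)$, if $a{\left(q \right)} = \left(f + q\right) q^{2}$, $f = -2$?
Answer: $- \frac{51}{7} \approx -7.2857$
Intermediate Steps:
$a{\left(q \right)} = q^{2} \left(-2 + q\right)$ ($a{\left(q \right)} = \left(-2 + q\right) q^{2} = q^{2} \left(-2 + q\right)$)
$h{\left(b,N \right)} = \frac{3}{7}$ ($h{\left(b,N \right)} = 3 \cdot \frac{1}{7} = \frac{3}{7}$)
$h{\left(Y,\frac{0}{a{\left(4 \right)}} \right)} \left(-17\right) = \frac{3}{7} \left(-17\right) = - \frac{51}{7}$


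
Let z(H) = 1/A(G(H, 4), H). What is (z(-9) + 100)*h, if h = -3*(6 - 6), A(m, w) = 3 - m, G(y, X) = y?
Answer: 0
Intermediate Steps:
z(H) = 1/(3 - H)
h = 0 (h = -3*0 = 0)
(z(-9) + 100)*h = (-1/(-3 - 9) + 100)*0 = (-1/(-12) + 100)*0 = (-1*(-1/12) + 100)*0 = (1/12 + 100)*0 = (1201/12)*0 = 0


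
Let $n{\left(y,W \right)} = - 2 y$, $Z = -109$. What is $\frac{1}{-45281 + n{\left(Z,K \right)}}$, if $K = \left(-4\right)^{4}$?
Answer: $- \frac{1}{45063} \approx -2.2191 \cdot 10^{-5}$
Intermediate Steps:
$K = 256$
$\frac{1}{-45281 + n{\left(Z,K \right)}} = \frac{1}{-45281 - -218} = \frac{1}{-45281 + 218} = \frac{1}{-45063} = - \frac{1}{45063}$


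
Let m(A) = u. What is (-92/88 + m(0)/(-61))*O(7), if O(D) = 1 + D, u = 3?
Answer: -5876/671 ≈ -8.7571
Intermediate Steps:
m(A) = 3
(-92/88 + m(0)/(-61))*O(7) = (-92/88 + 3/(-61))*(1 + 7) = (-92*1/88 + 3*(-1/61))*8 = (-23/22 - 3/61)*8 = -1469/1342*8 = -5876/671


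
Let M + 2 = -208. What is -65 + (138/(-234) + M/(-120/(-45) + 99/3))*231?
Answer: -2171802/1391 ≈ -1561.3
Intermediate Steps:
M = -210 (M = -2 - 208 = -210)
-65 + (138/(-234) + M/(-120/(-45) + 99/3))*231 = -65 + (138/(-234) - 210/(-120/(-45) + 99/3))*231 = -65 + (138*(-1/234) - 210/(-120*(-1/45) + 99*(⅓)))*231 = -65 + (-23/39 - 210/(8/3 + 33))*231 = -65 + (-23/39 - 210/107/3)*231 = -65 + (-23/39 - 210*3/107)*231 = -65 + (-23/39 - 630/107)*231 = -65 - 27031/4173*231 = -65 - 2081387/1391 = -2171802/1391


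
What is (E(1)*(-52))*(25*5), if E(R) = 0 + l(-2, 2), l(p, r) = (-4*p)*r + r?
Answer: -117000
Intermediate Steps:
l(p, r) = r - 4*p*r (l(p, r) = -4*p*r + r = r - 4*p*r)
E(R) = 18 (E(R) = 0 + 2*(1 - 4*(-2)) = 0 + 2*(1 + 8) = 0 + 2*9 = 0 + 18 = 18)
(E(1)*(-52))*(25*5) = (18*(-52))*(25*5) = -936*125 = -117000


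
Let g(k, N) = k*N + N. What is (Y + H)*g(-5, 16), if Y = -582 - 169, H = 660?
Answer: 5824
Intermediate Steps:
g(k, N) = N + N*k (g(k, N) = N*k + N = N + N*k)
Y = -751
(Y + H)*g(-5, 16) = (-751 + 660)*(16*(1 - 5)) = -1456*(-4) = -91*(-64) = 5824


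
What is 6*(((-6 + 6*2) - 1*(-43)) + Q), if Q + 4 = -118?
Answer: -438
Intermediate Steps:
Q = -122 (Q = -4 - 118 = -122)
6*(((-6 + 6*2) - 1*(-43)) + Q) = 6*(((-6 + 6*2) - 1*(-43)) - 122) = 6*(((-6 + 12) + 43) - 122) = 6*((6 + 43) - 122) = 6*(49 - 122) = 6*(-73) = -438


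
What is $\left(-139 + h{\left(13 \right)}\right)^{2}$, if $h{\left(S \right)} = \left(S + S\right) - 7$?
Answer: $14400$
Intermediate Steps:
$h{\left(S \right)} = -7 + 2 S$ ($h{\left(S \right)} = 2 S - 7 = -7 + 2 S$)
$\left(-139 + h{\left(13 \right)}\right)^{2} = \left(-139 + \left(-7 + 2 \cdot 13\right)\right)^{2} = \left(-139 + \left(-7 + 26\right)\right)^{2} = \left(-139 + 19\right)^{2} = \left(-120\right)^{2} = 14400$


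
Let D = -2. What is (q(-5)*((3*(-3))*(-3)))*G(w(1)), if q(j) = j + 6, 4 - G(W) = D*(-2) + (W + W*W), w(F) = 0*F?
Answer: 0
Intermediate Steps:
w(F) = 0
G(W) = -W - W**2 (G(W) = 4 - (-2*(-2) + (W + W*W)) = 4 - (4 + (W + W**2)) = 4 - (4 + W + W**2) = 4 + (-4 - W - W**2) = -W - W**2)
q(j) = 6 + j
(q(-5)*((3*(-3))*(-3)))*G(w(1)) = ((6 - 5)*((3*(-3))*(-3)))*(0*(-1 - 1*0)) = (1*(-9*(-3)))*(0*(-1 + 0)) = (1*27)*(0*(-1)) = 27*0 = 0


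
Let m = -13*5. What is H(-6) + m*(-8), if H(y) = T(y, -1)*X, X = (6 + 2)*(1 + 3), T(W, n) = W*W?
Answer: 1672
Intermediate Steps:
T(W, n) = W²
X = 32 (X = 8*4 = 32)
m = -65
H(y) = 32*y² (H(y) = y²*32 = 32*y²)
H(-6) + m*(-8) = 32*(-6)² - 65*(-8) = 32*36 + 520 = 1152 + 520 = 1672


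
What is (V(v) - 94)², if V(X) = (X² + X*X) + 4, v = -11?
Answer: 23104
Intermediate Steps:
V(X) = 4 + 2*X² (V(X) = (X² + X²) + 4 = 2*X² + 4 = 4 + 2*X²)
(V(v) - 94)² = ((4 + 2*(-11)²) - 94)² = ((4 + 2*121) - 94)² = ((4 + 242) - 94)² = (246 - 94)² = 152² = 23104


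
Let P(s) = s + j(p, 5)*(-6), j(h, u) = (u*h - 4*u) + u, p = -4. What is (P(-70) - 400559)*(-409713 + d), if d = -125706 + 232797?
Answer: 121175598618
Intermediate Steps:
j(h, u) = -3*u + h*u (j(h, u) = (h*u - 4*u) + u = (-4*u + h*u) + u = -3*u + h*u)
d = 107091
P(s) = 210 + s (P(s) = s + (5*(-3 - 4))*(-6) = s + (5*(-7))*(-6) = s - 35*(-6) = s + 210 = 210 + s)
(P(-70) - 400559)*(-409713 + d) = ((210 - 70) - 400559)*(-409713 + 107091) = (140 - 400559)*(-302622) = -400419*(-302622) = 121175598618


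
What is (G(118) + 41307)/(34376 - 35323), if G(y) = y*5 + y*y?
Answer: -55821/947 ≈ -58.945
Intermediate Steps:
G(y) = y**2 + 5*y (G(y) = 5*y + y**2 = y**2 + 5*y)
(G(118) + 41307)/(34376 - 35323) = (118*(5 + 118) + 41307)/(34376 - 35323) = (118*123 + 41307)/(-947) = (14514 + 41307)*(-1/947) = 55821*(-1/947) = -55821/947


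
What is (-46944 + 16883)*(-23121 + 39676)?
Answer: -497659855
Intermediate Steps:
(-46944 + 16883)*(-23121 + 39676) = -30061*16555 = -497659855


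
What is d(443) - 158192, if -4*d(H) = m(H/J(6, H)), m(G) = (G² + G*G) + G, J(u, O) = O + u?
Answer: -127567252973/806404 ≈ -1.5819e+5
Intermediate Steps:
m(G) = G + 2*G² (m(G) = (G² + G²) + G = 2*G² + G = G + 2*G²)
d(H) = -H*(1 + 2*H/(6 + H))/(4*(6 + H)) (d(H) = -H/(H + 6)*(1 + 2*(H/(H + 6)))/4 = -H/(6 + H)*(1 + 2*(H/(6 + H)))/4 = -H/(6 + H)*(1 + 2*H/(6 + H))/4 = -H*(1 + 2*H/(6 + H))/(4*(6 + H)))
d(443) - 158192 = -¾*443*(2 + 443)/(6 + 443)² - 158192 = -¾*443*445/449² - 158192 = -¾*443*1/201601*445 - 158192 = -591405/806404 - 158192 = -127567252973/806404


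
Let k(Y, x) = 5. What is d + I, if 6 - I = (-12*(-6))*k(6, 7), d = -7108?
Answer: -7462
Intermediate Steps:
I = -354 (I = 6 - (-12*(-6))*5 = 6 - 72*5 = 6 - 1*360 = 6 - 360 = -354)
d + I = -7108 - 354 = -7462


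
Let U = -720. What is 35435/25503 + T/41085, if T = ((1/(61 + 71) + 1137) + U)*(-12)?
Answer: 974033606/768379887 ≈ 1.2676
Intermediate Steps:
T = -55045/11 (T = ((1/(61 + 71) + 1137) - 720)*(-12) = ((1/132 + 1137) - 720)*(-12) = (150085/132 - 720)*(-12) = (55045/132)*(-12) = -55045/11 ≈ -5004.1)
35435/25503 + T/41085 = 35435/25503 - 55045/11/41085 = 35435*(1/25503) - 55045/11*1/41085 = 35435/25503 - 11009/90387 = 974033606/768379887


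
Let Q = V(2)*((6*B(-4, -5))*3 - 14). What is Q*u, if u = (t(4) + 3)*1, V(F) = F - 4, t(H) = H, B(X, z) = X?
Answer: 1204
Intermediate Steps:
V(F) = -4 + F
Q = 172 (Q = (-4 + 2)*((6*(-4))*3 - 14) = -2*(-24*3 - 14) = -2*(-72 - 14) = -2*(-86) = 172)
u = 7 (u = (4 + 3)*1 = 7*1 = 7)
Q*u = 172*7 = 1204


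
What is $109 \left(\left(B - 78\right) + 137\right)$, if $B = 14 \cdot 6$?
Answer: $15587$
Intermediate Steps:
$B = 84$
$109 \left(\left(B - 78\right) + 137\right) = 109 \left(\left(84 - 78\right) + 137\right) = 109 \left(6 + 137\right) = 109 \cdot 143 = 15587$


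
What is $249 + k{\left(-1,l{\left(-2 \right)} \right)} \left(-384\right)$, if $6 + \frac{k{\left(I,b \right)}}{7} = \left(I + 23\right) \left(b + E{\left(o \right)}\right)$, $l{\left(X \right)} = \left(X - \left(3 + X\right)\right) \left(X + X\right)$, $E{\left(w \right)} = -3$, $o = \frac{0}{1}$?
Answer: $-515847$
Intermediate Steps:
$o = 0$ ($o = 0 \cdot 1 = 0$)
$l{\left(X \right)} = - 6 X$ ($l{\left(X \right)} = - 3 \cdot 2 X = - 6 X$)
$k{\left(I,b \right)} = -42 + 7 \left(-3 + b\right) \left(23 + I\right)$ ($k{\left(I,b \right)} = -42 + 7 \left(I + 23\right) \left(b - 3\right) = -42 + 7 \left(23 + I\right) \left(-3 + b\right) = -42 + 7 \left(-3 + b\right) \left(23 + I\right)$)
$249 + k{\left(-1,l{\left(-2 \right)} \right)} \left(-384\right) = 249 + \left(-525 - -21 + 161 \left(\left(-6\right) \left(-2\right)\right) + 7 \left(-1\right) \left(\left(-6\right) \left(-2\right)\right)\right) \left(-384\right) = 249 + \left(-525 + 21 + 161 \cdot 12 + 7 \left(-1\right) 12\right) \left(-384\right) = 249 + \left(-525 + 21 + 1932 - 84\right) \left(-384\right) = 249 + 1344 \left(-384\right) = 249 - 516096 = -515847$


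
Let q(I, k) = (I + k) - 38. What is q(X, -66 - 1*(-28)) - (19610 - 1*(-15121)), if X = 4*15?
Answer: -34747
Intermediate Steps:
X = 60
q(I, k) = -38 + I + k
q(X, -66 - 1*(-28)) - (19610 - 1*(-15121)) = (-38 + 60 + (-66 - 1*(-28))) - (19610 - 1*(-15121)) = (-38 + 60 + (-66 + 28)) - (19610 + 15121) = (-38 + 60 - 38) - 1*34731 = -16 - 34731 = -34747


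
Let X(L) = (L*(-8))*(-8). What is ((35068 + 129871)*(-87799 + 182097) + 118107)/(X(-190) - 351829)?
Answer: -15553535929/363989 ≈ -42731.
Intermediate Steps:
X(L) = 64*L (X(L) = -8*L*(-8) = 64*L)
((35068 + 129871)*(-87799 + 182097) + 118107)/(X(-190) - 351829) = ((35068 + 129871)*(-87799 + 182097) + 118107)/(64*(-190) - 351829) = (164939*94298 + 118107)/(-12160 - 351829) = (15553417822 + 118107)/(-363989) = 15553535929*(-1/363989) = -15553535929/363989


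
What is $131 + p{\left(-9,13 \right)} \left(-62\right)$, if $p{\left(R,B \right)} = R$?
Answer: $689$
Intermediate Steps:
$131 + p{\left(-9,13 \right)} \left(-62\right) = 131 - -558 = 131 + 558 = 689$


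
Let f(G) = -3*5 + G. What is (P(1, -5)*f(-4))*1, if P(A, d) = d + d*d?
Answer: -380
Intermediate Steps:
f(G) = -15 + G
P(A, d) = d + d²
(P(1, -5)*f(-4))*1 = ((-5*(1 - 5))*(-15 - 4))*1 = (-5*(-4)*(-19))*1 = (20*(-19))*1 = -380*1 = -380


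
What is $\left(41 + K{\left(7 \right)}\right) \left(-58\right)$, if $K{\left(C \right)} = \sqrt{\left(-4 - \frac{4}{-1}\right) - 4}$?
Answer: $-2378 - 116 i \approx -2378.0 - 116.0 i$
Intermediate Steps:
$K{\left(C \right)} = 2 i$ ($K{\left(C \right)} = \sqrt{\left(-4 - 4 \left(-1\right)\right) - 4} = \sqrt{\left(-4 - -4\right) - 4} = \sqrt{\left(-4 + 4\right) - 4} = \sqrt{0 - 4} = \sqrt{-4} = 2 i$)
$\left(41 + K{\left(7 \right)}\right) \left(-58\right) = \left(41 + 2 i\right) \left(-58\right) = -2378 - 116 i$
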